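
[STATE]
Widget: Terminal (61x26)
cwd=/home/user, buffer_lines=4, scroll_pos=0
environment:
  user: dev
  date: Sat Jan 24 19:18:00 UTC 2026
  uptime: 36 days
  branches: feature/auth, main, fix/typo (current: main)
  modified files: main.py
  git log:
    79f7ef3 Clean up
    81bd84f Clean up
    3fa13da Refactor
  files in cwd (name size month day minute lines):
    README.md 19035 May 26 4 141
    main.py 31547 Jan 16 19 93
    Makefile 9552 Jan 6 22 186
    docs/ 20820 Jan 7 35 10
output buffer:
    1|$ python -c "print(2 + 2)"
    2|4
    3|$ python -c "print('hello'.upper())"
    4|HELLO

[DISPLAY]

$ python -c "print(2 + 2)"                                   
4                                                            
$ python -c "print('hello'.upper())"                         
HELLO                                                        
$ █                                                          
                                                             
                                                             
                                                             
                                                             
                                                             
                                                             
                                                             
                                                             
                                                             
                                                             
                                                             
                                                             
                                                             
                                                             
                                                             
                                                             
                                                             
                                                             
                                                             
                                                             
                                                             


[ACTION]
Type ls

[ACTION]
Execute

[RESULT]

$ python -c "print(2 + 2)"                                   
4                                                            
$ python -c "print('hello'.upper())"                         
HELLO                                                        
$ ls                                                         
README.md  main.py  Makefile  docs/                          
$ █                                                          
                                                             
                                                             
                                                             
                                                             
                                                             
                                                             
                                                             
                                                             
                                                             
                                                             
                                                             
                                                             
                                                             
                                                             
                                                             
                                                             
                                                             
                                                             
                                                             


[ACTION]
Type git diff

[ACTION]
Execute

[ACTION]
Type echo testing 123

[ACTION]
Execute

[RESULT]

$ python -c "print(2 + 2)"                                   
4                                                            
$ python -c "print('hello'.upper())"                         
HELLO                                                        
$ ls                                                         
README.md  main.py  Makefile  docs/                          
$ git diff                                                   
diff --git a/main.py b/main.py                               
--- a/main.py                                                
+++ b/main.py                                                
@@ -1,3 +1,4 @@                                              
+# updated                                                   
 import sys                                                  
$ echo testing 123                                           
testing 123                                                  
$ █                                                          
                                                             
                                                             
                                                             
                                                             
                                                             
                                                             
                                                             
                                                             
                                                             
                                                             


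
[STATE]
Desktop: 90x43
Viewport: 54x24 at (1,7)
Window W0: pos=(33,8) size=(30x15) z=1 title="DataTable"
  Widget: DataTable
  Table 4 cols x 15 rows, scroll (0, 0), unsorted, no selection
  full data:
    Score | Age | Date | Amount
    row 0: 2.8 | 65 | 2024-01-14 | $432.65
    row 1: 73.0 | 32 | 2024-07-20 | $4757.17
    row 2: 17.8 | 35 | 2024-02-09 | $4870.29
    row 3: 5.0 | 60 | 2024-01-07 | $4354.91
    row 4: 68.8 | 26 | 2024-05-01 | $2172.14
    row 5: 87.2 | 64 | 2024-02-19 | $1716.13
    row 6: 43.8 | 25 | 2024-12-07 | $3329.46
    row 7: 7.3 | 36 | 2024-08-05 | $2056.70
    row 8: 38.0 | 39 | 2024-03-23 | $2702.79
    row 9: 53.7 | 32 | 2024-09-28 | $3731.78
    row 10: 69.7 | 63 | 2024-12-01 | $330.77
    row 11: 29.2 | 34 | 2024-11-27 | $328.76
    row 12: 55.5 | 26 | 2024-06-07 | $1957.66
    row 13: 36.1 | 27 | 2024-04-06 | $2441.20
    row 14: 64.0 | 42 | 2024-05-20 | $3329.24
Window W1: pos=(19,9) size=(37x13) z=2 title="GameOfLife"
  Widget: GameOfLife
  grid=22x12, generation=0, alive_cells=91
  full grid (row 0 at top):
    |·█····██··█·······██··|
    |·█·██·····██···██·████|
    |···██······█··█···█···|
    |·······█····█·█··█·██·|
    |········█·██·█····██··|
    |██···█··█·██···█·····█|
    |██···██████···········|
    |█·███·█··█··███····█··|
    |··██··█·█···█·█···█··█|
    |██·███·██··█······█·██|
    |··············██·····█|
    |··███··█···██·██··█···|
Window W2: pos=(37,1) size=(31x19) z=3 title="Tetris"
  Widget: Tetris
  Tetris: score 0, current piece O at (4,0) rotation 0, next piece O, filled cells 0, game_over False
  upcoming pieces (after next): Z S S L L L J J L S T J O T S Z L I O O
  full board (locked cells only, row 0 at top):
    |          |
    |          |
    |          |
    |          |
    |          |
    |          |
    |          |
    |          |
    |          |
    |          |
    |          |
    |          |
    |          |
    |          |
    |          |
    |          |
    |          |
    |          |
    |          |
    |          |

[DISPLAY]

                                    ┃          │      
                                ┏━━━┃          │      
                  ┏━━━━━━━━━━━━━━━━━┃          │      
                  ┃ GameOfLife      ┃          │Score:
                  ┠─────────────────┃          │0     
                  ┃Gen: 0           ┃          │      
                  ┃···██······█··█··┃          │      
                  ┃·······█····█·█··┃          │      
                  ┃········█·██·█···┃          │      
                  ┃██···█··█·██···█·┃          │      
                  ┃██···██████······┃          │      
                  ┃█·███·█··█··███··┃          │      
                  ┃··██··█·█···█·█··┗━━━━━━━━━━━━━━━━━
                  ┃██·███·██··█······█·██             
                  ┗━━━━━━━━━━━━━━━━━━━━━━━━━━━━━━━━━━━
                                ┗━━━━━━━━━━━━━━━━━━━━━
                                                      
                                                      
                                                      
                                                      
                                                      
                                                      
                                                      
                                                      


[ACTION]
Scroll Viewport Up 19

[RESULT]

                                                      
                                    ┏━━━━━━━━━━━━━━━━━
                                    ┃ Tetris          
                                    ┠─────────────────
                                    ┃          │Next: 
                                    ┃          │▓▓    
                                    ┃          │▓▓    
                                    ┃          │      
                                ┏━━━┃          │      
                  ┏━━━━━━━━━━━━━━━━━┃          │      
                  ┃ GameOfLife      ┃          │Score:
                  ┠─────────────────┃          │0     
                  ┃Gen: 0           ┃          │      
                  ┃···██······█··█··┃          │      
                  ┃·······█····█·█··┃          │      
                  ┃········█·██·█···┃          │      
                  ┃██···█··█·██···█·┃          │      
                  ┃██···██████······┃          │      
                  ┃█·███·█··█··███··┃          │      
                  ┃··██··█·█···█·█··┗━━━━━━━━━━━━━━━━━
                  ┃██·███·██··█······█·██             
                  ┗━━━━━━━━━━━━━━━━━━━━━━━━━━━━━━━━━━━
                                ┗━━━━━━━━━━━━━━━━━━━━━
                                                      


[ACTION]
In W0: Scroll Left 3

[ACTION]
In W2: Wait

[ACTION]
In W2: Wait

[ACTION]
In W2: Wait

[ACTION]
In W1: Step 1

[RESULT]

                                                      
                                    ┏━━━━━━━━━━━━━━━━━
                                    ┃ Tetris          
                                    ┠─────────────────
                                    ┃          │Next: 
                                    ┃          │▓▓    
                                    ┃          │▓▓    
                                    ┃          │      
                                ┏━━━┃          │      
                  ┏━━━━━━━━━━━━━━━━━┃          │      
                  ┃ GameOfLife      ┃          │Score:
                  ┠─────────────────┃          │0     
                  ┃Gen: 1           ┃          │      
                  ┃··███·····█████·█┃          │      
                  ┃··········█·█·█··┃          │      
                  ┃·······██·█··██··┃          │      
                  ┃██···█······█····┃          │      
                  ┃···█········███··┃          │      
                  ┃█···█·····███·█··┃          │      
                  ┃█·····█·██·██·█··┗━━━━━━━━━━━━━━━━━
                  ┃·█·██████····███···███             
                  ┗━━━━━━━━━━━━━━━━━━━━━━━━━━━━━━━━━━━
                                ┗━━━━━━━━━━━━━━━━━━━━━
                                                      


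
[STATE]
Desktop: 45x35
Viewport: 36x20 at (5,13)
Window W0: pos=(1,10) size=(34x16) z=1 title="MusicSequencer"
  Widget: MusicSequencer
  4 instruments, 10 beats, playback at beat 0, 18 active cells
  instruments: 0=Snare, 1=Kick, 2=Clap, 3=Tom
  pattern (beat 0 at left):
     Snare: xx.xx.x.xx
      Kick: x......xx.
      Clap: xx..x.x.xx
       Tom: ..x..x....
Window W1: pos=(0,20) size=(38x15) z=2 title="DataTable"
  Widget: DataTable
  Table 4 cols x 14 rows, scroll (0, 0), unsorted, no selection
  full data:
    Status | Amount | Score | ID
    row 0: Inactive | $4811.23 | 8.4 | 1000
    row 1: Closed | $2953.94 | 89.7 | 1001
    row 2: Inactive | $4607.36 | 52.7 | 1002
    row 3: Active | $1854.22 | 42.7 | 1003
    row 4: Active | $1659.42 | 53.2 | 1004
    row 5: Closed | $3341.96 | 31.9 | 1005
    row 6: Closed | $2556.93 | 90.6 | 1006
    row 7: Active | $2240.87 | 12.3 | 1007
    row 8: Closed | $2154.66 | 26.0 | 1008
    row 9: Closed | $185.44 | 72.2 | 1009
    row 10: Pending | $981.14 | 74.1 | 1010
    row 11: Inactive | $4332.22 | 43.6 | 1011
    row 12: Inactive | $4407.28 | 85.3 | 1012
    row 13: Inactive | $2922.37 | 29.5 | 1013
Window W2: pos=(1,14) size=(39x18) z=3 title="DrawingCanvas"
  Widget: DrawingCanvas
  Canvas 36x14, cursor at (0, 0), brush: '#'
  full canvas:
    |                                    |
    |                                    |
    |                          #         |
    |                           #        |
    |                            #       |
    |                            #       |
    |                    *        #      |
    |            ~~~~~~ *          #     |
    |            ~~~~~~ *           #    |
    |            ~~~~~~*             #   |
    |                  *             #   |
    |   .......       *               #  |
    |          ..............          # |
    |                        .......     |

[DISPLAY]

   ▼123456789                ┃      
━━━━━━━━━━━━━━━━━━━━━━━━━━━━━━━━━━┓ 
awingCanvas                       ┃ 
──────────────────────────────────┨ 
                                  ┃ 
                                  ┃ 
                       #          ┃ 
                        #         ┃ 
                         #        ┃ 
                         #        ┃ 
                 *        #       ┃ 
         ~~~~~~ *          #      ┃ 
         ~~~~~~ *           #     ┃ 
         ~~~~~~*             #    ┃ 
               *             #    ┃ 
.......       *               #   ┃ 
       ..............          #  ┃ 
                     .......      ┃ 
━━━━━━━━━━━━━━━━━━━━━━━━━━━━━━━━━━┛ 
ve  │$2240.87│12.3 │1007        ┃   


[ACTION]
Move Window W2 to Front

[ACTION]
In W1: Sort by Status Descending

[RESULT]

   ▼123456789                ┃      
━━━━━━━━━━━━━━━━━━━━━━━━━━━━━━━━━━┓ 
awingCanvas                       ┃ 
──────────────────────────────────┨ 
                                  ┃ 
                                  ┃ 
                       #          ┃ 
                        #         ┃ 
                         #        ┃ 
                         #        ┃ 
                 *        #       ┃ 
         ~~~~~~ *          #      ┃ 
         ~~~~~~ *           #     ┃ 
         ~~~~~~*             #    ┃ 
               *             #    ┃ 
.......       *               #   ┃ 
       ..............          #  ┃ 
                     .......      ┃ 
━━━━━━━━━━━━━━━━━━━━━━━━━━━━━━━━━━┛ 
ed  │$3341.96│31.9 │1005        ┃   


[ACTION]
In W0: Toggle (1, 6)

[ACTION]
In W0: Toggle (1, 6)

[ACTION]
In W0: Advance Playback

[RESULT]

   0▼23456789                ┃      
━━━━━━━━━━━━━━━━━━━━━━━━━━━━━━━━━━┓ 
awingCanvas                       ┃ 
──────────────────────────────────┨ 
                                  ┃ 
                                  ┃ 
                       #          ┃ 
                        #         ┃ 
                         #        ┃ 
                         #        ┃ 
                 *        #       ┃ 
         ~~~~~~ *          #      ┃ 
         ~~~~~~ *           #     ┃ 
         ~~~~~~*             #    ┃ 
               *             #    ┃ 
.......       *               #   ┃ 
       ..............          #  ┃ 
                     .......      ┃ 
━━━━━━━━━━━━━━━━━━━━━━━━━━━━━━━━━━┛ 
ed  │$3341.96│31.9 │1005        ┃   


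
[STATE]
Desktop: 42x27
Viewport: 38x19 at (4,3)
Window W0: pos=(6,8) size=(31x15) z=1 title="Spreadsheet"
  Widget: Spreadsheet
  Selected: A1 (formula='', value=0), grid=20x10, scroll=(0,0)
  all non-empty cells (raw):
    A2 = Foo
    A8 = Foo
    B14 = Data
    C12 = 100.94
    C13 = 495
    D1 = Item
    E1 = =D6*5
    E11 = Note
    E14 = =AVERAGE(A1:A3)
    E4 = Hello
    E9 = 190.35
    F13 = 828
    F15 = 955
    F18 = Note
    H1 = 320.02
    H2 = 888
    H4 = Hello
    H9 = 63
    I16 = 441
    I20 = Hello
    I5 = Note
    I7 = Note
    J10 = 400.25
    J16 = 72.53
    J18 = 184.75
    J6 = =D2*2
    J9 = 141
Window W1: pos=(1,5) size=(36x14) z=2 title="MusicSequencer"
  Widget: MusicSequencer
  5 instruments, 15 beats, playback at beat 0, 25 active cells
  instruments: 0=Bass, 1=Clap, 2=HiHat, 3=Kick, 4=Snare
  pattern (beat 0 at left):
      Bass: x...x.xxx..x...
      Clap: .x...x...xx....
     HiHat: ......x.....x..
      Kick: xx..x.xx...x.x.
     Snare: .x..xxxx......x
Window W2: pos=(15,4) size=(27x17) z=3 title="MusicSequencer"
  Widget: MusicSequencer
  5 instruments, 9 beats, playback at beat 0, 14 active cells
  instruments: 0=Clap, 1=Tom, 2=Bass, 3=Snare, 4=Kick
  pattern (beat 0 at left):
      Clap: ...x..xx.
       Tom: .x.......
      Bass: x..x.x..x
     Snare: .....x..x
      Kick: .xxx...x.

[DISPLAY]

                                      
           ┏━━━━━━━━━━━━━━━━━━━━━━━━━┓
━━━━━━━━━━━┃ MusicSequencer          ┃
usicSequenc┠─────────────────────────┨
───────────┃      ▼12345678          ┃
    ▼123456┃  Clap···█··██·          ┃
Bass█···█·█┃   Tom·█·······          ┃
Clap·█···█·┃  Bass█··█·█··█          ┃
iHat······█┃ Snare·····█··█          ┃
Kick██··█·█┃  Kick·███···█·          ┃
nare·█··███┃                         ┃
           ┃                         ┃
           ┃                         ┃
           ┃                         ┃
           ┃                         ┃
━━━━━━━━━━━┃                         ┃
  ┃  6     ┃                         ┃
  ┃  7     ┗━━━━━━━━━━━━━━━━━━━━━━━━━┛
  ┃  8 Foo            0       0 ┃     


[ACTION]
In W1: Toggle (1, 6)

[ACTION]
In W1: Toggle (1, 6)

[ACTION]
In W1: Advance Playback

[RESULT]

                                      
           ┏━━━━━━━━━━━━━━━━━━━━━━━━━┓
━━━━━━━━━━━┃ MusicSequencer          ┃
usicSequenc┠─────────────────────────┨
───────────┃      ▼12345678          ┃
    0▼23456┃  Clap···█··██·          ┃
Bass█···█·█┃   Tom·█·······          ┃
Clap·█···█·┃  Bass█··█·█··█          ┃
iHat······█┃ Snare·····█··█          ┃
Kick██··█·█┃  Kick·███···█·          ┃
nare·█··███┃                         ┃
           ┃                         ┃
           ┃                         ┃
           ┃                         ┃
           ┃                         ┃
━━━━━━━━━━━┃                         ┃
  ┃  6     ┃                         ┃
  ┃  7     ┗━━━━━━━━━━━━━━━━━━━━━━━━━┛
  ┃  8 Foo            0       0 ┃     


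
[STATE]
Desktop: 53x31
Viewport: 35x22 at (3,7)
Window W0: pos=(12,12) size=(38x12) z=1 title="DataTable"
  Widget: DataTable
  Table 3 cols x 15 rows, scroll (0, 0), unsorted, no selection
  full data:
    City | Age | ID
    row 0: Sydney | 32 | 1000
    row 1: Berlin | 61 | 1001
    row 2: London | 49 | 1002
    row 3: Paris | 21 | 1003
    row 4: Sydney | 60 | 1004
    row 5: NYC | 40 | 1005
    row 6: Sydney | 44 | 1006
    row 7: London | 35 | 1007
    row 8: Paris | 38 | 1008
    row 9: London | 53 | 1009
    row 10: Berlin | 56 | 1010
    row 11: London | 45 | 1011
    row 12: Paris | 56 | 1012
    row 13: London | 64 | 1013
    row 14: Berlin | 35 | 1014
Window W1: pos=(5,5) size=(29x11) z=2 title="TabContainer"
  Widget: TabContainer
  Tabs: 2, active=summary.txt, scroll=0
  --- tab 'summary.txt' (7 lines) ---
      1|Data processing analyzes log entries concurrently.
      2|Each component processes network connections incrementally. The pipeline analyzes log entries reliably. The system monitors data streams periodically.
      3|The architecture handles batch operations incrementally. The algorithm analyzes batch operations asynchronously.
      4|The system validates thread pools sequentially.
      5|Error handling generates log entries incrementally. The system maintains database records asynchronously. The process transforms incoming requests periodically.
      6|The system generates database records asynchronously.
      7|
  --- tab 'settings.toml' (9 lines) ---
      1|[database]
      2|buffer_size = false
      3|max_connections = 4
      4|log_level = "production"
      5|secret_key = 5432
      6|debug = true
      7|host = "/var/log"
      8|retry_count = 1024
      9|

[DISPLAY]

  ┠───────────────────────────┨    
  ┃[summary.txt]│ settings.tom┃    
  ┃───────────────────────────┃    
  ┃Data processing analyzes lo┃    
  ┃Each component processes ne┃    
  ┃The architecture handles ba┃━━━━
  ┃The system validates thread┃    
  ┃Error handling generates lo┃────
  ┗━━━━━━━━━━━━━━━━━━━━━━━━━━━┛    
         ┃──────┼───┼────          
         ┃Sydney│32 │1000          
         ┃Berlin│61 │1001          
         ┃London│49 │1002          
         ┃Paris │21 │1003          
         ┃Sydney│60 │1004          
         ┃NYC   │40 │1005          
         ┗━━━━━━━━━━━━━━━━━━━━━━━━━
                                   
                                   
                                   
                                   
                                   


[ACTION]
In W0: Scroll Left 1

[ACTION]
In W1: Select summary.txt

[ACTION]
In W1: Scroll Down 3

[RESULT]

  ┠───────────────────────────┨    
  ┃[summary.txt]│ settings.tom┃    
  ┃───────────────────────────┃    
  ┃The system validates thread┃    
  ┃Error handling generates lo┃    
  ┃The system generates databa┃━━━━
  ┃                           ┃    
  ┃                           ┃────
  ┗━━━━━━━━━━━━━━━━━━━━━━━━━━━┛    
         ┃──────┼───┼────          
         ┃Sydney│32 │1000          
         ┃Berlin│61 │1001          
         ┃London│49 │1002          
         ┃Paris │21 │1003          
         ┃Sydney│60 │1004          
         ┃NYC   │40 │1005          
         ┗━━━━━━━━━━━━━━━━━━━━━━━━━
                                   
                                   
                                   
                                   
                                   


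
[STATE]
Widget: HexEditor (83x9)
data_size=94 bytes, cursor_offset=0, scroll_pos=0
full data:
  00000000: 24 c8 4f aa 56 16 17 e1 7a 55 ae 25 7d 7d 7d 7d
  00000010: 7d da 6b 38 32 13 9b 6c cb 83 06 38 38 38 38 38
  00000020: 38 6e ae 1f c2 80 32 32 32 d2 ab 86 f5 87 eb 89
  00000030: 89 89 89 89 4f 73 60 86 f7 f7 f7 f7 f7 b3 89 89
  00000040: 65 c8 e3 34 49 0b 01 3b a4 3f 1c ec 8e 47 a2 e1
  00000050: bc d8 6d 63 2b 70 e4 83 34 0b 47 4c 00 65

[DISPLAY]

00000000  24 c8 4f aa 56 16 17 e1  7a 55 ae 25 7d 7d 7d 7d  |$.O.V...zU.%}}}}|     
00000010  7d da 6b 38 32 13 9b 6c  cb 83 06 38 38 38 38 38  |}.k82..l...88888|     
00000020  38 6e ae 1f c2 80 32 32  32 d2 ab 86 f5 87 eb 89  |8n....222.......|     
00000030  89 89 89 89 4f 73 60 86  f7 f7 f7 f7 f7 b3 89 89  |....Os`.........|     
00000040  65 c8 e3 34 49 0b 01 3b  a4 3f 1c ec 8e 47 a2 e1  |e..4I..;.?...G..|     
00000050  bc d8 6d 63 2b 70 e4 83  34 0b 47 4c 00 65        |..mc+p..4.GL.e  |     
                                                                                   
                                                                                   
                                                                                   


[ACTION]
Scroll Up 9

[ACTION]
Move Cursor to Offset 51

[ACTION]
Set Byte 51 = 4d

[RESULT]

00000000  24 c8 4f aa 56 16 17 e1  7a 55 ae 25 7d 7d 7d 7d  |$.O.V...zU.%}}}}|     
00000010  7d da 6b 38 32 13 9b 6c  cb 83 06 38 38 38 38 38  |}.k82..l...88888|     
00000020  38 6e ae 1f c2 80 32 32  32 d2 ab 86 f5 87 eb 89  |8n....222.......|     
00000030  89 89 89 4D 4f 73 60 86  f7 f7 f7 f7 f7 b3 89 89  |...MOs`.........|     
00000040  65 c8 e3 34 49 0b 01 3b  a4 3f 1c ec 8e 47 a2 e1  |e..4I..;.?...G..|     
00000050  bc d8 6d 63 2b 70 e4 83  34 0b 47 4c 00 65        |..mc+p..4.GL.e  |     
                                                                                   
                                                                                   
                                                                                   


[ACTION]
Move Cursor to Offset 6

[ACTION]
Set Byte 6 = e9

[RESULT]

00000000  24 c8 4f aa 56 16 E9 e1  7a 55 ae 25 7d 7d 7d 7d  |$.O.V...zU.%}}}}|     
00000010  7d da 6b 38 32 13 9b 6c  cb 83 06 38 38 38 38 38  |}.k82..l...88888|     
00000020  38 6e ae 1f c2 80 32 32  32 d2 ab 86 f5 87 eb 89  |8n....222.......|     
00000030  89 89 89 4d 4f 73 60 86  f7 f7 f7 f7 f7 b3 89 89  |...MOs`.........|     
00000040  65 c8 e3 34 49 0b 01 3b  a4 3f 1c ec 8e 47 a2 e1  |e..4I..;.?...G..|     
00000050  bc d8 6d 63 2b 70 e4 83  34 0b 47 4c 00 65        |..mc+p..4.GL.e  |     
                                                                                   
                                                                                   
                                                                                   


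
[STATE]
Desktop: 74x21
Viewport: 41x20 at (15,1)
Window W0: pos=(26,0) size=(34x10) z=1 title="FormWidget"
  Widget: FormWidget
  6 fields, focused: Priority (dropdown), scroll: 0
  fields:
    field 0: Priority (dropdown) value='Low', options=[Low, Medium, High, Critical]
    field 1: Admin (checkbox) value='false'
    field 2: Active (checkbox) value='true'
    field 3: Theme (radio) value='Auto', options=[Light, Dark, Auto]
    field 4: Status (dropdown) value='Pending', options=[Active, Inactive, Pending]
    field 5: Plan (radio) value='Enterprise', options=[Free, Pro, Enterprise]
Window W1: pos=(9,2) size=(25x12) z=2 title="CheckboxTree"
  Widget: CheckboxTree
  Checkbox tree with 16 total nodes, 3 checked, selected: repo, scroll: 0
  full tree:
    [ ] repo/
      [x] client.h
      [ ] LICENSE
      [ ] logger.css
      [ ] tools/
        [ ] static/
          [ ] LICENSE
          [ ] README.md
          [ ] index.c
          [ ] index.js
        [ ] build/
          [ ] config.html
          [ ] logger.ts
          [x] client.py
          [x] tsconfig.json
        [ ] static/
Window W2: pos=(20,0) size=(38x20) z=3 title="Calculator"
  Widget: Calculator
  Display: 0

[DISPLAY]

     ┃ Calculator                        
━━━━━┠───────────────────────────────────
kboxT┃                                   
─────┃┌───┬───┬───┬───┐                  
repo/┃│ 7 │ 8 │ 9 │ ÷ │                  
] cli┃├───┼───┼───┼───┤                  
] LIC┃│ 4 │ 5 │ 6 │ × │                  
] log┃├───┼───┼───┼───┤                  
] too┃│ 1 │ 2 │ 3 │ - │                  
[ ] s┃├───┼───┼───┼───┤                  
  [ ]┃│ 0 │ . │ = │ + │                  
  [ ]┃├───┼───┼───┼───┤                  
━━━━━┃│ C │ MC│ MR│ M+│                  
     ┃└───┴───┴───┴───┘                  
     ┃                                   
     ┃                                   
     ┃                                   
     ┃                                   
     ┗━━━━━━━━━━━━━━━━━━━━━━━━━━━━━━━━━━━
                                         


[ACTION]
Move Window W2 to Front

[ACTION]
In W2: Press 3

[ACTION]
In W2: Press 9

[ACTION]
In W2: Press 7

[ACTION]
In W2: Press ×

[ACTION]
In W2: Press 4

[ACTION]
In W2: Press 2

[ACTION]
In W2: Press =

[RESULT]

     ┃ Calculator                        
━━━━━┠───────────────────────────────────
kboxT┃                               1667
─────┃┌───┬───┬───┬───┐                  
repo/┃│ 7 │ 8 │ 9 │ ÷ │                  
] cli┃├───┼───┼───┼───┤                  
] LIC┃│ 4 │ 5 │ 6 │ × │                  
] log┃├───┼───┼───┼───┤                  
] too┃│ 1 │ 2 │ 3 │ - │                  
[ ] s┃├───┼───┼───┼───┤                  
  [ ]┃│ 0 │ . │ = │ + │                  
  [ ]┃├───┼───┼───┼───┤                  
━━━━━┃│ C │ MC│ MR│ M+│                  
     ┃└───┴───┴───┴───┘                  
     ┃                                   
     ┃                                   
     ┃                                   
     ┃                                   
     ┗━━━━━━━━━━━━━━━━━━━━━━━━━━━━━━━━━━━
                                         


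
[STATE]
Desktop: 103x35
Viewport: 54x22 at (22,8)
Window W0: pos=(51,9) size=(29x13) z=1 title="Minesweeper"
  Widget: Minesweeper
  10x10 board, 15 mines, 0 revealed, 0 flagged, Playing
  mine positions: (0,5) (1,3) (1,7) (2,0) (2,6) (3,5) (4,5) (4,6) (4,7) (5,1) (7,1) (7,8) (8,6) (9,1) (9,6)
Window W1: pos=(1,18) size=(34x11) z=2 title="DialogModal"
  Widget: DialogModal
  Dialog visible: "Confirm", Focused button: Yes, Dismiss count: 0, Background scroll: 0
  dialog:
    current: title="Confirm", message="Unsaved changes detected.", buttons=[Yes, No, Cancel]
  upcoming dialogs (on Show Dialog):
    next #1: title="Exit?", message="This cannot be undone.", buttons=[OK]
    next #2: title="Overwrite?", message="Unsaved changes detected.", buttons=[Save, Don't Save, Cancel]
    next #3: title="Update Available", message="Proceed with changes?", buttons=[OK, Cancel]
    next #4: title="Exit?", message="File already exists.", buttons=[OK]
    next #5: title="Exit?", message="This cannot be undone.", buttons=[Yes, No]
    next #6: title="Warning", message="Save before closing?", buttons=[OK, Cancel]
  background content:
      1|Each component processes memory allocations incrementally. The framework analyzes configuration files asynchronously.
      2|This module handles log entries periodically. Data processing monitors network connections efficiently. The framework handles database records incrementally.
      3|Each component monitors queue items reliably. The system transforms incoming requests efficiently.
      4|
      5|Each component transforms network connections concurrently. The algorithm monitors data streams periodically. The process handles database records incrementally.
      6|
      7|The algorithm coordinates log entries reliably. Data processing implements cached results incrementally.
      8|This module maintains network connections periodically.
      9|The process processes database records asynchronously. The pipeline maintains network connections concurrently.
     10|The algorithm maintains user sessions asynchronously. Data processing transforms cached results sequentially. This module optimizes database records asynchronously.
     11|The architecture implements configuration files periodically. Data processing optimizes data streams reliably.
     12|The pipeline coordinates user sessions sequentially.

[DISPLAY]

                                                      
                             ┏━━━━━━━━━━━━━━━━━━━━━━━━
                             ┃ Minesweeper            
                             ┠────────────────────────
                             ┃■■■■■■■■■■              
                             ┃■■■■■■■■■■              
                             ┃■■■■■■■■■■              
                             ┃■■■■■■■■■■              
                             ┃■■■■■■■■■■              
                             ┃■■■■■■■■■■              
━━━━━━━━━━━━┓                ┃■■■■■■■■■■              
            ┃                ┃■■■■■■■■■■              
────────────┨                ┃■■■■■■■■■■              
sses memory ┃                ┗━━━━━━━━━━━━━━━━━━━━━━━━
─────────┐s ┃                                         
         │it┃                                         
etected. │  ┃                                         
ncel     │or┃                                         
─────────┘  ┃                                         
nates log en┃                                         
━━━━━━━━━━━━┛                                         
                                                      


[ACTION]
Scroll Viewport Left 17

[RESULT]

                                                      
                                              ┏━━━━━━━
                                              ┃ Minesw
                                              ┠───────
                                              ┃■■■■■■■
                                              ┃■■■■■■■
                                              ┃■■■■■■■
                                              ┃■■■■■■■
                                              ┃■■■■■■■
                                              ┃■■■■■■■
━━━━━━━━━━━━━━━━━━━━━━━━━━━━━┓                ┃■■■■■■■
alogModal                    ┃                ┃■■■■■■■
─────────────────────────────┨                ┃■■■■■■■
h component processes memory ┃                ┗━━━━━━━
──────────────────────────┐s ┃                        
         Confirm          │it┃                        
Unsaved changes detected. │  ┃                        
   [Yes]  No   Cancel     │or┃                        
──────────────────────────┘  ┃                        
 algorithm coordinates log en┃                        
━━━━━━━━━━━━━━━━━━━━━━━━━━━━━┛                        
                                                      


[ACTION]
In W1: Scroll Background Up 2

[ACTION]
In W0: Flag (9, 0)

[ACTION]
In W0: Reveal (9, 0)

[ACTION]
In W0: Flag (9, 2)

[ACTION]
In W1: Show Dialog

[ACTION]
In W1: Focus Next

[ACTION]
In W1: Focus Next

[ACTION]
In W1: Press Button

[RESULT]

                                                      
                                              ┏━━━━━━━
                                              ┃ Minesw
                                              ┠───────
                                              ┃■■■■■■■
                                              ┃■■■■■■■
                                              ┃■■■■■■■
                                              ┃■■■■■■■
                                              ┃■■■■■■■
                                              ┃■■■■■■■
━━━━━━━━━━━━━━━━━━━━━━━━━━━━━┓                ┃■■■■■■■
alogModal                    ┃                ┃■■■■■■■
─────────────────────────────┨                ┃■■■■■■■
h component processes memory ┃                ┗━━━━━━━
s module handles log entries ┃                        
h component monitors queue it┃                        
                             ┃                        
h component transforms networ┃                        
                             ┃                        
 algorithm coordinates log en┃                        
━━━━━━━━━━━━━━━━━━━━━━━━━━━━━┛                        
                                                      
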